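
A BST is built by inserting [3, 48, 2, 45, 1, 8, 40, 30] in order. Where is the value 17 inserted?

Starting tree (level order): [3, 2, 48, 1, None, 45, None, None, None, 8, None, None, 40, 30]
Insertion path: 3 -> 48 -> 45 -> 8 -> 40 -> 30
Result: insert 17 as left child of 30
Final tree (level order): [3, 2, 48, 1, None, 45, None, None, None, 8, None, None, 40, 30, None, 17]


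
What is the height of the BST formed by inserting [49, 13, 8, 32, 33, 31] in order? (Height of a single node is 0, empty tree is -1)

Insertion order: [49, 13, 8, 32, 33, 31]
Tree (level-order array): [49, 13, None, 8, 32, None, None, 31, 33]
Compute height bottom-up (empty subtree = -1):
  height(8) = 1 + max(-1, -1) = 0
  height(31) = 1 + max(-1, -1) = 0
  height(33) = 1 + max(-1, -1) = 0
  height(32) = 1 + max(0, 0) = 1
  height(13) = 1 + max(0, 1) = 2
  height(49) = 1 + max(2, -1) = 3
Height = 3


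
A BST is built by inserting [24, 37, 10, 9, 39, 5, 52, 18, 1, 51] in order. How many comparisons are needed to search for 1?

Search path for 1: 24 -> 10 -> 9 -> 5 -> 1
Found: True
Comparisons: 5


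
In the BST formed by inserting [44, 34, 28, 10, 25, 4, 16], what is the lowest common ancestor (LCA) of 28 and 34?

Tree insertion order: [44, 34, 28, 10, 25, 4, 16]
Tree (level-order array): [44, 34, None, 28, None, 10, None, 4, 25, None, None, 16]
In a BST, the LCA of p=28, q=34 is the first node v on the
root-to-leaf path with p <= v <= q (go left if both < v, right if both > v).
Walk from root:
  at 44: both 28 and 34 < 44, go left
  at 34: 28 <= 34 <= 34, this is the LCA
LCA = 34


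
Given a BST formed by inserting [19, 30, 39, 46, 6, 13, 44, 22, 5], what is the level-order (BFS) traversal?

Tree insertion order: [19, 30, 39, 46, 6, 13, 44, 22, 5]
Tree (level-order array): [19, 6, 30, 5, 13, 22, 39, None, None, None, None, None, None, None, 46, 44]
BFS from the root, enqueuing left then right child of each popped node:
  queue [19] -> pop 19, enqueue [6, 30], visited so far: [19]
  queue [6, 30] -> pop 6, enqueue [5, 13], visited so far: [19, 6]
  queue [30, 5, 13] -> pop 30, enqueue [22, 39], visited so far: [19, 6, 30]
  queue [5, 13, 22, 39] -> pop 5, enqueue [none], visited so far: [19, 6, 30, 5]
  queue [13, 22, 39] -> pop 13, enqueue [none], visited so far: [19, 6, 30, 5, 13]
  queue [22, 39] -> pop 22, enqueue [none], visited so far: [19, 6, 30, 5, 13, 22]
  queue [39] -> pop 39, enqueue [46], visited so far: [19, 6, 30, 5, 13, 22, 39]
  queue [46] -> pop 46, enqueue [44], visited so far: [19, 6, 30, 5, 13, 22, 39, 46]
  queue [44] -> pop 44, enqueue [none], visited so far: [19, 6, 30, 5, 13, 22, 39, 46, 44]
Result: [19, 6, 30, 5, 13, 22, 39, 46, 44]


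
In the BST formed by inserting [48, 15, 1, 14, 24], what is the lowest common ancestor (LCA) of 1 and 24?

Tree insertion order: [48, 15, 1, 14, 24]
Tree (level-order array): [48, 15, None, 1, 24, None, 14]
In a BST, the LCA of p=1, q=24 is the first node v on the
root-to-leaf path with p <= v <= q (go left if both < v, right if both > v).
Walk from root:
  at 48: both 1 and 24 < 48, go left
  at 15: 1 <= 15 <= 24, this is the LCA
LCA = 15


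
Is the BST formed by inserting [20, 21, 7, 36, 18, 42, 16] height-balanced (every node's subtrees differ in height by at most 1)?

Tree (level-order array): [20, 7, 21, None, 18, None, 36, 16, None, None, 42]
Definition: a tree is height-balanced if, at every node, |h(left) - h(right)| <= 1 (empty subtree has height -1).
Bottom-up per-node check:
  node 16: h_left=-1, h_right=-1, diff=0 [OK], height=0
  node 18: h_left=0, h_right=-1, diff=1 [OK], height=1
  node 7: h_left=-1, h_right=1, diff=2 [FAIL (|-1-1|=2 > 1)], height=2
  node 42: h_left=-1, h_right=-1, diff=0 [OK], height=0
  node 36: h_left=-1, h_right=0, diff=1 [OK], height=1
  node 21: h_left=-1, h_right=1, diff=2 [FAIL (|-1-1|=2 > 1)], height=2
  node 20: h_left=2, h_right=2, diff=0 [OK], height=3
Node 7 violates the condition: |-1 - 1| = 2 > 1.
Result: Not balanced


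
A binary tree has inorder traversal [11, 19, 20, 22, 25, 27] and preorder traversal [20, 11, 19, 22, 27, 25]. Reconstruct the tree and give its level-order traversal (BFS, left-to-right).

Inorder:  [11, 19, 20, 22, 25, 27]
Preorder: [20, 11, 19, 22, 27, 25]
Algorithm: preorder visits root first, so consume preorder in order;
for each root, split the current inorder slice at that value into
left-subtree inorder and right-subtree inorder, then recurse.
Recursive splits:
  root=20; inorder splits into left=[11, 19], right=[22, 25, 27]
  root=11; inorder splits into left=[], right=[19]
  root=19; inorder splits into left=[], right=[]
  root=22; inorder splits into left=[], right=[25, 27]
  root=27; inorder splits into left=[25], right=[]
  root=25; inorder splits into left=[], right=[]
Reconstructed level-order: [20, 11, 22, 19, 27, 25]


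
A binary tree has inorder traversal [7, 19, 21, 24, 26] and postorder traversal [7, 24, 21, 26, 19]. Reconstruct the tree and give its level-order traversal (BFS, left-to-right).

Inorder:   [7, 19, 21, 24, 26]
Postorder: [7, 24, 21, 26, 19]
Algorithm: postorder visits root last, so walk postorder right-to-left;
each value is the root of the current inorder slice — split it at that
value, recurse on the right subtree first, then the left.
Recursive splits:
  root=19; inorder splits into left=[7], right=[21, 24, 26]
  root=26; inorder splits into left=[21, 24], right=[]
  root=21; inorder splits into left=[], right=[24]
  root=24; inorder splits into left=[], right=[]
  root=7; inorder splits into left=[], right=[]
Reconstructed level-order: [19, 7, 26, 21, 24]


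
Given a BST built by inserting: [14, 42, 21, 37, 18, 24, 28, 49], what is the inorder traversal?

Tree insertion order: [14, 42, 21, 37, 18, 24, 28, 49]
Tree (level-order array): [14, None, 42, 21, 49, 18, 37, None, None, None, None, 24, None, None, 28]
Inorder traversal: [14, 18, 21, 24, 28, 37, 42, 49]


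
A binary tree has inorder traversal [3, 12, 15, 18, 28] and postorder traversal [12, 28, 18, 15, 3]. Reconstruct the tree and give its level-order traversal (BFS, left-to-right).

Inorder:   [3, 12, 15, 18, 28]
Postorder: [12, 28, 18, 15, 3]
Algorithm: postorder visits root last, so walk postorder right-to-left;
each value is the root of the current inorder slice — split it at that
value, recurse on the right subtree first, then the left.
Recursive splits:
  root=3; inorder splits into left=[], right=[12, 15, 18, 28]
  root=15; inorder splits into left=[12], right=[18, 28]
  root=18; inorder splits into left=[], right=[28]
  root=28; inorder splits into left=[], right=[]
  root=12; inorder splits into left=[], right=[]
Reconstructed level-order: [3, 15, 12, 18, 28]


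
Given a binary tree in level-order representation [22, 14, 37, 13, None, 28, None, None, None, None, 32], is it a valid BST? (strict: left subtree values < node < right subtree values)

Level-order array: [22, 14, 37, 13, None, 28, None, None, None, None, 32]
Validate using subtree bounds (lo, hi): at each node, require lo < value < hi,
then recurse left with hi=value and right with lo=value.
Preorder trace (stopping at first violation):
  at node 22 with bounds (-inf, +inf): OK
  at node 14 with bounds (-inf, 22): OK
  at node 13 with bounds (-inf, 14): OK
  at node 37 with bounds (22, +inf): OK
  at node 28 with bounds (22, 37): OK
  at node 32 with bounds (28, 37): OK
No violation found at any node.
Result: Valid BST


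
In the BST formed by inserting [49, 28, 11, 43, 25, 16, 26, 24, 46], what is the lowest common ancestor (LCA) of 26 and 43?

Tree insertion order: [49, 28, 11, 43, 25, 16, 26, 24, 46]
Tree (level-order array): [49, 28, None, 11, 43, None, 25, None, 46, 16, 26, None, None, None, 24]
In a BST, the LCA of p=26, q=43 is the first node v on the
root-to-leaf path with p <= v <= q (go left if both < v, right if both > v).
Walk from root:
  at 49: both 26 and 43 < 49, go left
  at 28: 26 <= 28 <= 43, this is the LCA
LCA = 28


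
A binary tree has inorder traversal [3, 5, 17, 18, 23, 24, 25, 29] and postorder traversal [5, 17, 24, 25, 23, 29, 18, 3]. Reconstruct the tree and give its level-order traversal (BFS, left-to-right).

Inorder:   [3, 5, 17, 18, 23, 24, 25, 29]
Postorder: [5, 17, 24, 25, 23, 29, 18, 3]
Algorithm: postorder visits root last, so walk postorder right-to-left;
each value is the root of the current inorder slice — split it at that
value, recurse on the right subtree first, then the left.
Recursive splits:
  root=3; inorder splits into left=[], right=[5, 17, 18, 23, 24, 25, 29]
  root=18; inorder splits into left=[5, 17], right=[23, 24, 25, 29]
  root=29; inorder splits into left=[23, 24, 25], right=[]
  root=23; inorder splits into left=[], right=[24, 25]
  root=25; inorder splits into left=[24], right=[]
  root=24; inorder splits into left=[], right=[]
  root=17; inorder splits into left=[5], right=[]
  root=5; inorder splits into left=[], right=[]
Reconstructed level-order: [3, 18, 17, 29, 5, 23, 25, 24]


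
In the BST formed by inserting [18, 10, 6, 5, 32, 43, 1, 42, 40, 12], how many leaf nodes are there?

Tree built from: [18, 10, 6, 5, 32, 43, 1, 42, 40, 12]
Tree (level-order array): [18, 10, 32, 6, 12, None, 43, 5, None, None, None, 42, None, 1, None, 40]
Rule: A leaf has 0 children.
Per-node child counts:
  node 18: 2 child(ren)
  node 10: 2 child(ren)
  node 6: 1 child(ren)
  node 5: 1 child(ren)
  node 1: 0 child(ren)
  node 12: 0 child(ren)
  node 32: 1 child(ren)
  node 43: 1 child(ren)
  node 42: 1 child(ren)
  node 40: 0 child(ren)
Matching nodes: [1, 12, 40]
Count of leaf nodes: 3


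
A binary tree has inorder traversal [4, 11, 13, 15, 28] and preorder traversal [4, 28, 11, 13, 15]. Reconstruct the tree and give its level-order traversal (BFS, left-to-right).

Inorder:  [4, 11, 13, 15, 28]
Preorder: [4, 28, 11, 13, 15]
Algorithm: preorder visits root first, so consume preorder in order;
for each root, split the current inorder slice at that value into
left-subtree inorder and right-subtree inorder, then recurse.
Recursive splits:
  root=4; inorder splits into left=[], right=[11, 13, 15, 28]
  root=28; inorder splits into left=[11, 13, 15], right=[]
  root=11; inorder splits into left=[], right=[13, 15]
  root=13; inorder splits into left=[], right=[15]
  root=15; inorder splits into left=[], right=[]
Reconstructed level-order: [4, 28, 11, 13, 15]


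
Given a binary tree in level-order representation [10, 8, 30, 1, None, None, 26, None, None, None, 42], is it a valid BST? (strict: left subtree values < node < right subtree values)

Level-order array: [10, 8, 30, 1, None, None, 26, None, None, None, 42]
Validate using subtree bounds (lo, hi): at each node, require lo < value < hi,
then recurse left with hi=value and right with lo=value.
Preorder trace (stopping at first violation):
  at node 10 with bounds (-inf, +inf): OK
  at node 8 with bounds (-inf, 10): OK
  at node 1 with bounds (-inf, 8): OK
  at node 30 with bounds (10, +inf): OK
  at node 26 with bounds (30, +inf): VIOLATION
Node 26 violates its bound: not (30 < 26 < +inf).
Result: Not a valid BST


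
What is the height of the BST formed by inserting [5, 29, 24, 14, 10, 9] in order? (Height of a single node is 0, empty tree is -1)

Insertion order: [5, 29, 24, 14, 10, 9]
Tree (level-order array): [5, None, 29, 24, None, 14, None, 10, None, 9]
Compute height bottom-up (empty subtree = -1):
  height(9) = 1 + max(-1, -1) = 0
  height(10) = 1 + max(0, -1) = 1
  height(14) = 1 + max(1, -1) = 2
  height(24) = 1 + max(2, -1) = 3
  height(29) = 1 + max(3, -1) = 4
  height(5) = 1 + max(-1, 4) = 5
Height = 5


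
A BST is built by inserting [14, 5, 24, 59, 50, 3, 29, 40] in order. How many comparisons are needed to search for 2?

Search path for 2: 14 -> 5 -> 3
Found: False
Comparisons: 3


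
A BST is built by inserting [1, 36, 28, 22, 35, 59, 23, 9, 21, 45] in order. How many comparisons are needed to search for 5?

Search path for 5: 1 -> 36 -> 28 -> 22 -> 9
Found: False
Comparisons: 5


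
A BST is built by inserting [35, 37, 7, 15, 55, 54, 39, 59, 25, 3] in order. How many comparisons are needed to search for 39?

Search path for 39: 35 -> 37 -> 55 -> 54 -> 39
Found: True
Comparisons: 5


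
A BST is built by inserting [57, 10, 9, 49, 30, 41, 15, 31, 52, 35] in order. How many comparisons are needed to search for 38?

Search path for 38: 57 -> 10 -> 49 -> 30 -> 41 -> 31 -> 35
Found: False
Comparisons: 7


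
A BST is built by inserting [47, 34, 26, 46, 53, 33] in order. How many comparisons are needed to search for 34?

Search path for 34: 47 -> 34
Found: True
Comparisons: 2


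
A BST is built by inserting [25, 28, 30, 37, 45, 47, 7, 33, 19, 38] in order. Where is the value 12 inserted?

Starting tree (level order): [25, 7, 28, None, 19, None, 30, None, None, None, 37, 33, 45, None, None, 38, 47]
Insertion path: 25 -> 7 -> 19
Result: insert 12 as left child of 19
Final tree (level order): [25, 7, 28, None, 19, None, 30, 12, None, None, 37, None, None, 33, 45, None, None, 38, 47]


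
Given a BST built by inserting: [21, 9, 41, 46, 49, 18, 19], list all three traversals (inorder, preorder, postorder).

Tree insertion order: [21, 9, 41, 46, 49, 18, 19]
Tree (level-order array): [21, 9, 41, None, 18, None, 46, None, 19, None, 49]
Inorder (L, root, R): [9, 18, 19, 21, 41, 46, 49]
Preorder (root, L, R): [21, 9, 18, 19, 41, 46, 49]
Postorder (L, R, root): [19, 18, 9, 49, 46, 41, 21]


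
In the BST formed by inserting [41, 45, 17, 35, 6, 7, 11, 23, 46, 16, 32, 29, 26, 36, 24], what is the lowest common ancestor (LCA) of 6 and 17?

Tree insertion order: [41, 45, 17, 35, 6, 7, 11, 23, 46, 16, 32, 29, 26, 36, 24]
Tree (level-order array): [41, 17, 45, 6, 35, None, 46, None, 7, 23, 36, None, None, None, 11, None, 32, None, None, None, 16, 29, None, None, None, 26, None, 24]
In a BST, the LCA of p=6, q=17 is the first node v on the
root-to-leaf path with p <= v <= q (go left if both < v, right if both > v).
Walk from root:
  at 41: both 6 and 17 < 41, go left
  at 17: 6 <= 17 <= 17, this is the LCA
LCA = 17


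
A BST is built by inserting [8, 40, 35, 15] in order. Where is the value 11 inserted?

Starting tree (level order): [8, None, 40, 35, None, 15]
Insertion path: 8 -> 40 -> 35 -> 15
Result: insert 11 as left child of 15
Final tree (level order): [8, None, 40, 35, None, 15, None, 11]


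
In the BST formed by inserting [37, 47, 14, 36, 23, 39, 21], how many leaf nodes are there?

Tree built from: [37, 47, 14, 36, 23, 39, 21]
Tree (level-order array): [37, 14, 47, None, 36, 39, None, 23, None, None, None, 21]
Rule: A leaf has 0 children.
Per-node child counts:
  node 37: 2 child(ren)
  node 14: 1 child(ren)
  node 36: 1 child(ren)
  node 23: 1 child(ren)
  node 21: 0 child(ren)
  node 47: 1 child(ren)
  node 39: 0 child(ren)
Matching nodes: [21, 39]
Count of leaf nodes: 2


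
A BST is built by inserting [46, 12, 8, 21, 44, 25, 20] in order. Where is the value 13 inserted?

Starting tree (level order): [46, 12, None, 8, 21, None, None, 20, 44, None, None, 25]
Insertion path: 46 -> 12 -> 21 -> 20
Result: insert 13 as left child of 20
Final tree (level order): [46, 12, None, 8, 21, None, None, 20, 44, 13, None, 25]


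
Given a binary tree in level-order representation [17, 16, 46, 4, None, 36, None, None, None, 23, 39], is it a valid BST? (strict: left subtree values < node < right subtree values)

Level-order array: [17, 16, 46, 4, None, 36, None, None, None, 23, 39]
Validate using subtree bounds (lo, hi): at each node, require lo < value < hi,
then recurse left with hi=value and right with lo=value.
Preorder trace (stopping at first violation):
  at node 17 with bounds (-inf, +inf): OK
  at node 16 with bounds (-inf, 17): OK
  at node 4 with bounds (-inf, 16): OK
  at node 46 with bounds (17, +inf): OK
  at node 36 with bounds (17, 46): OK
  at node 23 with bounds (17, 36): OK
  at node 39 with bounds (36, 46): OK
No violation found at any node.
Result: Valid BST


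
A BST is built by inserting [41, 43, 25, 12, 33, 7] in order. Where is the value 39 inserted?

Starting tree (level order): [41, 25, 43, 12, 33, None, None, 7]
Insertion path: 41 -> 25 -> 33
Result: insert 39 as right child of 33
Final tree (level order): [41, 25, 43, 12, 33, None, None, 7, None, None, 39]


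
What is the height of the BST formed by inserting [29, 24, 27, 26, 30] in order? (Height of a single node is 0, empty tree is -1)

Insertion order: [29, 24, 27, 26, 30]
Tree (level-order array): [29, 24, 30, None, 27, None, None, 26]
Compute height bottom-up (empty subtree = -1):
  height(26) = 1 + max(-1, -1) = 0
  height(27) = 1 + max(0, -1) = 1
  height(24) = 1 + max(-1, 1) = 2
  height(30) = 1 + max(-1, -1) = 0
  height(29) = 1 + max(2, 0) = 3
Height = 3


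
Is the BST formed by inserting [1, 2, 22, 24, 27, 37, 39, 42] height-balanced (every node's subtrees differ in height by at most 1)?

Tree (level-order array): [1, None, 2, None, 22, None, 24, None, 27, None, 37, None, 39, None, 42]
Definition: a tree is height-balanced if, at every node, |h(left) - h(right)| <= 1 (empty subtree has height -1).
Bottom-up per-node check:
  node 42: h_left=-1, h_right=-1, diff=0 [OK], height=0
  node 39: h_left=-1, h_right=0, diff=1 [OK], height=1
  node 37: h_left=-1, h_right=1, diff=2 [FAIL (|-1-1|=2 > 1)], height=2
  node 27: h_left=-1, h_right=2, diff=3 [FAIL (|-1-2|=3 > 1)], height=3
  node 24: h_left=-1, h_right=3, diff=4 [FAIL (|-1-3|=4 > 1)], height=4
  node 22: h_left=-1, h_right=4, diff=5 [FAIL (|-1-4|=5 > 1)], height=5
  node 2: h_left=-1, h_right=5, diff=6 [FAIL (|-1-5|=6 > 1)], height=6
  node 1: h_left=-1, h_right=6, diff=7 [FAIL (|-1-6|=7 > 1)], height=7
Node 37 violates the condition: |-1 - 1| = 2 > 1.
Result: Not balanced


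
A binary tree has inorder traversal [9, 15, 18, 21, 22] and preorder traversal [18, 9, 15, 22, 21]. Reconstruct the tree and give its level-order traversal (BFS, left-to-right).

Inorder:  [9, 15, 18, 21, 22]
Preorder: [18, 9, 15, 22, 21]
Algorithm: preorder visits root first, so consume preorder in order;
for each root, split the current inorder slice at that value into
left-subtree inorder and right-subtree inorder, then recurse.
Recursive splits:
  root=18; inorder splits into left=[9, 15], right=[21, 22]
  root=9; inorder splits into left=[], right=[15]
  root=15; inorder splits into left=[], right=[]
  root=22; inorder splits into left=[21], right=[]
  root=21; inorder splits into left=[], right=[]
Reconstructed level-order: [18, 9, 22, 15, 21]


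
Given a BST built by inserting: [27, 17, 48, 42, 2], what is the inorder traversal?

Tree insertion order: [27, 17, 48, 42, 2]
Tree (level-order array): [27, 17, 48, 2, None, 42]
Inorder traversal: [2, 17, 27, 42, 48]


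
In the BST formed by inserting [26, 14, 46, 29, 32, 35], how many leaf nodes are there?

Tree built from: [26, 14, 46, 29, 32, 35]
Tree (level-order array): [26, 14, 46, None, None, 29, None, None, 32, None, 35]
Rule: A leaf has 0 children.
Per-node child counts:
  node 26: 2 child(ren)
  node 14: 0 child(ren)
  node 46: 1 child(ren)
  node 29: 1 child(ren)
  node 32: 1 child(ren)
  node 35: 0 child(ren)
Matching nodes: [14, 35]
Count of leaf nodes: 2


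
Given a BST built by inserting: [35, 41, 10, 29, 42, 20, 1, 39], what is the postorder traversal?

Tree insertion order: [35, 41, 10, 29, 42, 20, 1, 39]
Tree (level-order array): [35, 10, 41, 1, 29, 39, 42, None, None, 20]
Postorder traversal: [1, 20, 29, 10, 39, 42, 41, 35]


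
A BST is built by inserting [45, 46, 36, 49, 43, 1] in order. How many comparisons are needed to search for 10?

Search path for 10: 45 -> 36 -> 1
Found: False
Comparisons: 3


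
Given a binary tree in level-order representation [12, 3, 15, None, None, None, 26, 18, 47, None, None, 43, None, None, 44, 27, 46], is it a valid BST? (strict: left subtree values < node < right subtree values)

Level-order array: [12, 3, 15, None, None, None, 26, 18, 47, None, None, 43, None, None, 44, 27, 46]
Validate using subtree bounds (lo, hi): at each node, require lo < value < hi,
then recurse left with hi=value and right with lo=value.
Preorder trace (stopping at first violation):
  at node 12 with bounds (-inf, +inf): OK
  at node 3 with bounds (-inf, 12): OK
  at node 15 with bounds (12, +inf): OK
  at node 26 with bounds (15, +inf): OK
  at node 18 with bounds (15, 26): OK
  at node 47 with bounds (26, +inf): OK
  at node 43 with bounds (26, 47): OK
  at node 44 with bounds (43, 47): OK
  at node 27 with bounds (43, 44): VIOLATION
Node 27 violates its bound: not (43 < 27 < 44).
Result: Not a valid BST


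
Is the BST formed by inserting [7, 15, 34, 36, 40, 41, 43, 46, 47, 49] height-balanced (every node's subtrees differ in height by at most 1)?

Tree (level-order array): [7, None, 15, None, 34, None, 36, None, 40, None, 41, None, 43, None, 46, None, 47, None, 49]
Definition: a tree is height-balanced if, at every node, |h(left) - h(right)| <= 1 (empty subtree has height -1).
Bottom-up per-node check:
  node 49: h_left=-1, h_right=-1, diff=0 [OK], height=0
  node 47: h_left=-1, h_right=0, diff=1 [OK], height=1
  node 46: h_left=-1, h_right=1, diff=2 [FAIL (|-1-1|=2 > 1)], height=2
  node 43: h_left=-1, h_right=2, diff=3 [FAIL (|-1-2|=3 > 1)], height=3
  node 41: h_left=-1, h_right=3, diff=4 [FAIL (|-1-3|=4 > 1)], height=4
  node 40: h_left=-1, h_right=4, diff=5 [FAIL (|-1-4|=5 > 1)], height=5
  node 36: h_left=-1, h_right=5, diff=6 [FAIL (|-1-5|=6 > 1)], height=6
  node 34: h_left=-1, h_right=6, diff=7 [FAIL (|-1-6|=7 > 1)], height=7
  node 15: h_left=-1, h_right=7, diff=8 [FAIL (|-1-7|=8 > 1)], height=8
  node 7: h_left=-1, h_right=8, diff=9 [FAIL (|-1-8|=9 > 1)], height=9
Node 46 violates the condition: |-1 - 1| = 2 > 1.
Result: Not balanced


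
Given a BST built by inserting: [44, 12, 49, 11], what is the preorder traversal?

Tree insertion order: [44, 12, 49, 11]
Tree (level-order array): [44, 12, 49, 11]
Preorder traversal: [44, 12, 11, 49]


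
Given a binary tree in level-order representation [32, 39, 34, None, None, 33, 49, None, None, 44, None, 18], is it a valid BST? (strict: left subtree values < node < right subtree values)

Level-order array: [32, 39, 34, None, None, 33, 49, None, None, 44, None, 18]
Validate using subtree bounds (lo, hi): at each node, require lo < value < hi,
then recurse left with hi=value and right with lo=value.
Preorder trace (stopping at first violation):
  at node 32 with bounds (-inf, +inf): OK
  at node 39 with bounds (-inf, 32): VIOLATION
Node 39 violates its bound: not (-inf < 39 < 32).
Result: Not a valid BST


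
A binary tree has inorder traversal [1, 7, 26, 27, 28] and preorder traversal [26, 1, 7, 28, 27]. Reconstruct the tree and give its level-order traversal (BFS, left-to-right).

Inorder:  [1, 7, 26, 27, 28]
Preorder: [26, 1, 7, 28, 27]
Algorithm: preorder visits root first, so consume preorder in order;
for each root, split the current inorder slice at that value into
left-subtree inorder and right-subtree inorder, then recurse.
Recursive splits:
  root=26; inorder splits into left=[1, 7], right=[27, 28]
  root=1; inorder splits into left=[], right=[7]
  root=7; inorder splits into left=[], right=[]
  root=28; inorder splits into left=[27], right=[]
  root=27; inorder splits into left=[], right=[]
Reconstructed level-order: [26, 1, 28, 7, 27]


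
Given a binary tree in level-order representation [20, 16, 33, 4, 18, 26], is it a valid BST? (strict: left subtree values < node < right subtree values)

Level-order array: [20, 16, 33, 4, 18, 26]
Validate using subtree bounds (lo, hi): at each node, require lo < value < hi,
then recurse left with hi=value and right with lo=value.
Preorder trace (stopping at first violation):
  at node 20 with bounds (-inf, +inf): OK
  at node 16 with bounds (-inf, 20): OK
  at node 4 with bounds (-inf, 16): OK
  at node 18 with bounds (16, 20): OK
  at node 33 with bounds (20, +inf): OK
  at node 26 with bounds (20, 33): OK
No violation found at any node.
Result: Valid BST


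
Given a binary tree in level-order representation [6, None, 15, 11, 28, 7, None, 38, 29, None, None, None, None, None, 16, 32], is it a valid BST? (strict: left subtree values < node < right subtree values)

Level-order array: [6, None, 15, 11, 28, 7, None, 38, 29, None, None, None, None, None, 16, 32]
Validate using subtree bounds (lo, hi): at each node, require lo < value < hi,
then recurse left with hi=value and right with lo=value.
Preorder trace (stopping at first violation):
  at node 6 with bounds (-inf, +inf): OK
  at node 15 with bounds (6, +inf): OK
  at node 11 with bounds (6, 15): OK
  at node 7 with bounds (6, 11): OK
  at node 28 with bounds (15, +inf): OK
  at node 38 with bounds (15, 28): VIOLATION
Node 38 violates its bound: not (15 < 38 < 28).
Result: Not a valid BST


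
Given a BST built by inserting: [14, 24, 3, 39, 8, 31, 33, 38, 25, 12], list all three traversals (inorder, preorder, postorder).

Tree insertion order: [14, 24, 3, 39, 8, 31, 33, 38, 25, 12]
Tree (level-order array): [14, 3, 24, None, 8, None, 39, None, 12, 31, None, None, None, 25, 33, None, None, None, 38]
Inorder (L, root, R): [3, 8, 12, 14, 24, 25, 31, 33, 38, 39]
Preorder (root, L, R): [14, 3, 8, 12, 24, 39, 31, 25, 33, 38]
Postorder (L, R, root): [12, 8, 3, 25, 38, 33, 31, 39, 24, 14]


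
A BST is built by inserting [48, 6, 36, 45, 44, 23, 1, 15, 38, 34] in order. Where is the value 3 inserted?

Starting tree (level order): [48, 6, None, 1, 36, None, None, 23, 45, 15, 34, 44, None, None, None, None, None, 38]
Insertion path: 48 -> 6 -> 1
Result: insert 3 as right child of 1
Final tree (level order): [48, 6, None, 1, 36, None, 3, 23, 45, None, None, 15, 34, 44, None, None, None, None, None, 38]


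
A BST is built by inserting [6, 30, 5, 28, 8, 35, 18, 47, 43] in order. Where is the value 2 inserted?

Starting tree (level order): [6, 5, 30, None, None, 28, 35, 8, None, None, 47, None, 18, 43]
Insertion path: 6 -> 5
Result: insert 2 as left child of 5
Final tree (level order): [6, 5, 30, 2, None, 28, 35, None, None, 8, None, None, 47, None, 18, 43]


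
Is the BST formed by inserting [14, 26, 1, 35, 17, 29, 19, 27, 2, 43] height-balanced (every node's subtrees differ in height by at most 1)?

Tree (level-order array): [14, 1, 26, None, 2, 17, 35, None, None, None, 19, 29, 43, None, None, 27]
Definition: a tree is height-balanced if, at every node, |h(left) - h(right)| <= 1 (empty subtree has height -1).
Bottom-up per-node check:
  node 2: h_left=-1, h_right=-1, diff=0 [OK], height=0
  node 1: h_left=-1, h_right=0, diff=1 [OK], height=1
  node 19: h_left=-1, h_right=-1, diff=0 [OK], height=0
  node 17: h_left=-1, h_right=0, diff=1 [OK], height=1
  node 27: h_left=-1, h_right=-1, diff=0 [OK], height=0
  node 29: h_left=0, h_right=-1, diff=1 [OK], height=1
  node 43: h_left=-1, h_right=-1, diff=0 [OK], height=0
  node 35: h_left=1, h_right=0, diff=1 [OK], height=2
  node 26: h_left=1, h_right=2, diff=1 [OK], height=3
  node 14: h_left=1, h_right=3, diff=2 [FAIL (|1-3|=2 > 1)], height=4
Node 14 violates the condition: |1 - 3| = 2 > 1.
Result: Not balanced


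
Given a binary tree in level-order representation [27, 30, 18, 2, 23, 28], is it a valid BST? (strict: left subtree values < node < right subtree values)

Level-order array: [27, 30, 18, 2, 23, 28]
Validate using subtree bounds (lo, hi): at each node, require lo < value < hi,
then recurse left with hi=value and right with lo=value.
Preorder trace (stopping at first violation):
  at node 27 with bounds (-inf, +inf): OK
  at node 30 with bounds (-inf, 27): VIOLATION
Node 30 violates its bound: not (-inf < 30 < 27).
Result: Not a valid BST


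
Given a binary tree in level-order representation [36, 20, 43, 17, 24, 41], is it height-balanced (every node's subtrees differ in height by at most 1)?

Tree (level-order array): [36, 20, 43, 17, 24, 41]
Definition: a tree is height-balanced if, at every node, |h(left) - h(right)| <= 1 (empty subtree has height -1).
Bottom-up per-node check:
  node 17: h_left=-1, h_right=-1, diff=0 [OK], height=0
  node 24: h_left=-1, h_right=-1, diff=0 [OK], height=0
  node 20: h_left=0, h_right=0, diff=0 [OK], height=1
  node 41: h_left=-1, h_right=-1, diff=0 [OK], height=0
  node 43: h_left=0, h_right=-1, diff=1 [OK], height=1
  node 36: h_left=1, h_right=1, diff=0 [OK], height=2
All nodes satisfy the balance condition.
Result: Balanced


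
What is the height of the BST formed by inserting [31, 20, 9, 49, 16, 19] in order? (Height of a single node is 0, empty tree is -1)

Insertion order: [31, 20, 9, 49, 16, 19]
Tree (level-order array): [31, 20, 49, 9, None, None, None, None, 16, None, 19]
Compute height bottom-up (empty subtree = -1):
  height(19) = 1 + max(-1, -1) = 0
  height(16) = 1 + max(-1, 0) = 1
  height(9) = 1 + max(-1, 1) = 2
  height(20) = 1 + max(2, -1) = 3
  height(49) = 1 + max(-1, -1) = 0
  height(31) = 1 + max(3, 0) = 4
Height = 4


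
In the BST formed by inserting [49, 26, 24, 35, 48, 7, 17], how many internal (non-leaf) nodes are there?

Tree built from: [49, 26, 24, 35, 48, 7, 17]
Tree (level-order array): [49, 26, None, 24, 35, 7, None, None, 48, None, 17]
Rule: An internal node has at least one child.
Per-node child counts:
  node 49: 1 child(ren)
  node 26: 2 child(ren)
  node 24: 1 child(ren)
  node 7: 1 child(ren)
  node 17: 0 child(ren)
  node 35: 1 child(ren)
  node 48: 0 child(ren)
Matching nodes: [49, 26, 24, 7, 35]
Count of internal (non-leaf) nodes: 5


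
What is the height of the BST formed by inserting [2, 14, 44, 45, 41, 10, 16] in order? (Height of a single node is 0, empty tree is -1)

Insertion order: [2, 14, 44, 45, 41, 10, 16]
Tree (level-order array): [2, None, 14, 10, 44, None, None, 41, 45, 16]
Compute height bottom-up (empty subtree = -1):
  height(10) = 1 + max(-1, -1) = 0
  height(16) = 1 + max(-1, -1) = 0
  height(41) = 1 + max(0, -1) = 1
  height(45) = 1 + max(-1, -1) = 0
  height(44) = 1 + max(1, 0) = 2
  height(14) = 1 + max(0, 2) = 3
  height(2) = 1 + max(-1, 3) = 4
Height = 4


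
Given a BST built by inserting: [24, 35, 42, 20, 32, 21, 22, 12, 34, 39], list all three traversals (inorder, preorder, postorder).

Tree insertion order: [24, 35, 42, 20, 32, 21, 22, 12, 34, 39]
Tree (level-order array): [24, 20, 35, 12, 21, 32, 42, None, None, None, 22, None, 34, 39]
Inorder (L, root, R): [12, 20, 21, 22, 24, 32, 34, 35, 39, 42]
Preorder (root, L, R): [24, 20, 12, 21, 22, 35, 32, 34, 42, 39]
Postorder (L, R, root): [12, 22, 21, 20, 34, 32, 39, 42, 35, 24]


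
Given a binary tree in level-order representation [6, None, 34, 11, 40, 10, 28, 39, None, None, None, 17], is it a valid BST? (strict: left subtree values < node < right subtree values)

Level-order array: [6, None, 34, 11, 40, 10, 28, 39, None, None, None, 17]
Validate using subtree bounds (lo, hi): at each node, require lo < value < hi,
then recurse left with hi=value and right with lo=value.
Preorder trace (stopping at first violation):
  at node 6 with bounds (-inf, +inf): OK
  at node 34 with bounds (6, +inf): OK
  at node 11 with bounds (6, 34): OK
  at node 10 with bounds (6, 11): OK
  at node 28 with bounds (11, 34): OK
  at node 17 with bounds (11, 28): OK
  at node 40 with bounds (34, +inf): OK
  at node 39 with bounds (34, 40): OK
No violation found at any node.
Result: Valid BST


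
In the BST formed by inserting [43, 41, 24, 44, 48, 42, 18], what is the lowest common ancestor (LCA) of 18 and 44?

Tree insertion order: [43, 41, 24, 44, 48, 42, 18]
Tree (level-order array): [43, 41, 44, 24, 42, None, 48, 18]
In a BST, the LCA of p=18, q=44 is the first node v on the
root-to-leaf path with p <= v <= q (go left if both < v, right if both > v).
Walk from root:
  at 43: 18 <= 43 <= 44, this is the LCA
LCA = 43


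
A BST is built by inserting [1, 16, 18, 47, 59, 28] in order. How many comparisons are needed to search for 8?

Search path for 8: 1 -> 16
Found: False
Comparisons: 2


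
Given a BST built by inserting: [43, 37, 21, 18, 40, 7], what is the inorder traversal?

Tree insertion order: [43, 37, 21, 18, 40, 7]
Tree (level-order array): [43, 37, None, 21, 40, 18, None, None, None, 7]
Inorder traversal: [7, 18, 21, 37, 40, 43]


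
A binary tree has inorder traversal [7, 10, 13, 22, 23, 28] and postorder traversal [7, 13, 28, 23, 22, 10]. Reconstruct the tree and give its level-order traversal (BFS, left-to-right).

Inorder:   [7, 10, 13, 22, 23, 28]
Postorder: [7, 13, 28, 23, 22, 10]
Algorithm: postorder visits root last, so walk postorder right-to-left;
each value is the root of the current inorder slice — split it at that
value, recurse on the right subtree first, then the left.
Recursive splits:
  root=10; inorder splits into left=[7], right=[13, 22, 23, 28]
  root=22; inorder splits into left=[13], right=[23, 28]
  root=23; inorder splits into left=[], right=[28]
  root=28; inorder splits into left=[], right=[]
  root=13; inorder splits into left=[], right=[]
  root=7; inorder splits into left=[], right=[]
Reconstructed level-order: [10, 7, 22, 13, 23, 28]


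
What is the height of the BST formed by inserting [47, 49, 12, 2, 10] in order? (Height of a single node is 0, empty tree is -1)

Insertion order: [47, 49, 12, 2, 10]
Tree (level-order array): [47, 12, 49, 2, None, None, None, None, 10]
Compute height bottom-up (empty subtree = -1):
  height(10) = 1 + max(-1, -1) = 0
  height(2) = 1 + max(-1, 0) = 1
  height(12) = 1 + max(1, -1) = 2
  height(49) = 1 + max(-1, -1) = 0
  height(47) = 1 + max(2, 0) = 3
Height = 3


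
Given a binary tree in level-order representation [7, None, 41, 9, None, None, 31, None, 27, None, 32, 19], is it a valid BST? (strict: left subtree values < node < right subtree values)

Level-order array: [7, None, 41, 9, None, None, 31, None, 27, None, 32, 19]
Validate using subtree bounds (lo, hi): at each node, require lo < value < hi,
then recurse left with hi=value and right with lo=value.
Preorder trace (stopping at first violation):
  at node 7 with bounds (-inf, +inf): OK
  at node 41 with bounds (7, +inf): OK
  at node 9 with bounds (7, 41): OK
  at node 31 with bounds (9, 41): OK
  at node 27 with bounds (31, 41): VIOLATION
Node 27 violates its bound: not (31 < 27 < 41).
Result: Not a valid BST


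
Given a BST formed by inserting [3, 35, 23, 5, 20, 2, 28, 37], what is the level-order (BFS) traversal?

Tree insertion order: [3, 35, 23, 5, 20, 2, 28, 37]
Tree (level-order array): [3, 2, 35, None, None, 23, 37, 5, 28, None, None, None, 20]
BFS from the root, enqueuing left then right child of each popped node:
  queue [3] -> pop 3, enqueue [2, 35], visited so far: [3]
  queue [2, 35] -> pop 2, enqueue [none], visited so far: [3, 2]
  queue [35] -> pop 35, enqueue [23, 37], visited so far: [3, 2, 35]
  queue [23, 37] -> pop 23, enqueue [5, 28], visited so far: [3, 2, 35, 23]
  queue [37, 5, 28] -> pop 37, enqueue [none], visited so far: [3, 2, 35, 23, 37]
  queue [5, 28] -> pop 5, enqueue [20], visited so far: [3, 2, 35, 23, 37, 5]
  queue [28, 20] -> pop 28, enqueue [none], visited so far: [3, 2, 35, 23, 37, 5, 28]
  queue [20] -> pop 20, enqueue [none], visited so far: [3, 2, 35, 23, 37, 5, 28, 20]
Result: [3, 2, 35, 23, 37, 5, 28, 20]


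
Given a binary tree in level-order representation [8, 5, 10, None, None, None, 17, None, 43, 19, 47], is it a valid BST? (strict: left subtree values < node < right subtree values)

Level-order array: [8, 5, 10, None, None, None, 17, None, 43, 19, 47]
Validate using subtree bounds (lo, hi): at each node, require lo < value < hi,
then recurse left with hi=value and right with lo=value.
Preorder trace (stopping at first violation):
  at node 8 with bounds (-inf, +inf): OK
  at node 5 with bounds (-inf, 8): OK
  at node 10 with bounds (8, +inf): OK
  at node 17 with bounds (10, +inf): OK
  at node 43 with bounds (17, +inf): OK
  at node 19 with bounds (17, 43): OK
  at node 47 with bounds (43, +inf): OK
No violation found at any node.
Result: Valid BST


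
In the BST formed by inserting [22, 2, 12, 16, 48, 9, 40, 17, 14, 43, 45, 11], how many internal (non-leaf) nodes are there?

Tree built from: [22, 2, 12, 16, 48, 9, 40, 17, 14, 43, 45, 11]
Tree (level-order array): [22, 2, 48, None, 12, 40, None, 9, 16, None, 43, None, 11, 14, 17, None, 45]
Rule: An internal node has at least one child.
Per-node child counts:
  node 22: 2 child(ren)
  node 2: 1 child(ren)
  node 12: 2 child(ren)
  node 9: 1 child(ren)
  node 11: 0 child(ren)
  node 16: 2 child(ren)
  node 14: 0 child(ren)
  node 17: 0 child(ren)
  node 48: 1 child(ren)
  node 40: 1 child(ren)
  node 43: 1 child(ren)
  node 45: 0 child(ren)
Matching nodes: [22, 2, 12, 9, 16, 48, 40, 43]
Count of internal (non-leaf) nodes: 8


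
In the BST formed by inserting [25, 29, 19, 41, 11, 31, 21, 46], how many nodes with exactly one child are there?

Tree built from: [25, 29, 19, 41, 11, 31, 21, 46]
Tree (level-order array): [25, 19, 29, 11, 21, None, 41, None, None, None, None, 31, 46]
Rule: These are nodes with exactly 1 non-null child.
Per-node child counts:
  node 25: 2 child(ren)
  node 19: 2 child(ren)
  node 11: 0 child(ren)
  node 21: 0 child(ren)
  node 29: 1 child(ren)
  node 41: 2 child(ren)
  node 31: 0 child(ren)
  node 46: 0 child(ren)
Matching nodes: [29]
Count of nodes with exactly one child: 1


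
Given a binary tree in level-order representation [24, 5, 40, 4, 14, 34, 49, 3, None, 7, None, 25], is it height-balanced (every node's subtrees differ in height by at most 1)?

Tree (level-order array): [24, 5, 40, 4, 14, 34, 49, 3, None, 7, None, 25]
Definition: a tree is height-balanced if, at every node, |h(left) - h(right)| <= 1 (empty subtree has height -1).
Bottom-up per-node check:
  node 3: h_left=-1, h_right=-1, diff=0 [OK], height=0
  node 4: h_left=0, h_right=-1, diff=1 [OK], height=1
  node 7: h_left=-1, h_right=-1, diff=0 [OK], height=0
  node 14: h_left=0, h_right=-1, diff=1 [OK], height=1
  node 5: h_left=1, h_right=1, diff=0 [OK], height=2
  node 25: h_left=-1, h_right=-1, diff=0 [OK], height=0
  node 34: h_left=0, h_right=-1, diff=1 [OK], height=1
  node 49: h_left=-1, h_right=-1, diff=0 [OK], height=0
  node 40: h_left=1, h_right=0, diff=1 [OK], height=2
  node 24: h_left=2, h_right=2, diff=0 [OK], height=3
All nodes satisfy the balance condition.
Result: Balanced


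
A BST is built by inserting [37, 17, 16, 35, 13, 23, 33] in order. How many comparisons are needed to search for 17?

Search path for 17: 37 -> 17
Found: True
Comparisons: 2


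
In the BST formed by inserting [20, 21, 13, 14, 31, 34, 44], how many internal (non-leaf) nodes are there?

Tree built from: [20, 21, 13, 14, 31, 34, 44]
Tree (level-order array): [20, 13, 21, None, 14, None, 31, None, None, None, 34, None, 44]
Rule: An internal node has at least one child.
Per-node child counts:
  node 20: 2 child(ren)
  node 13: 1 child(ren)
  node 14: 0 child(ren)
  node 21: 1 child(ren)
  node 31: 1 child(ren)
  node 34: 1 child(ren)
  node 44: 0 child(ren)
Matching nodes: [20, 13, 21, 31, 34]
Count of internal (non-leaf) nodes: 5


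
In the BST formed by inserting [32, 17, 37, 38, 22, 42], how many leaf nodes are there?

Tree built from: [32, 17, 37, 38, 22, 42]
Tree (level-order array): [32, 17, 37, None, 22, None, 38, None, None, None, 42]
Rule: A leaf has 0 children.
Per-node child counts:
  node 32: 2 child(ren)
  node 17: 1 child(ren)
  node 22: 0 child(ren)
  node 37: 1 child(ren)
  node 38: 1 child(ren)
  node 42: 0 child(ren)
Matching nodes: [22, 42]
Count of leaf nodes: 2


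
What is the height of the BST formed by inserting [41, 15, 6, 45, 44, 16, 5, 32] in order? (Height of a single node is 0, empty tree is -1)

Insertion order: [41, 15, 6, 45, 44, 16, 5, 32]
Tree (level-order array): [41, 15, 45, 6, 16, 44, None, 5, None, None, 32]
Compute height bottom-up (empty subtree = -1):
  height(5) = 1 + max(-1, -1) = 0
  height(6) = 1 + max(0, -1) = 1
  height(32) = 1 + max(-1, -1) = 0
  height(16) = 1 + max(-1, 0) = 1
  height(15) = 1 + max(1, 1) = 2
  height(44) = 1 + max(-1, -1) = 0
  height(45) = 1 + max(0, -1) = 1
  height(41) = 1 + max(2, 1) = 3
Height = 3
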